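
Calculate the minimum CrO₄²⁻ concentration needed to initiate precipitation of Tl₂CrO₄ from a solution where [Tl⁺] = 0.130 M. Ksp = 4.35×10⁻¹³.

2.57×10⁻¹¹ M

The threshold for precipitation is Q = Ksp.
Tl₂CrO₄(s) ⇌ 2 Tl⁺(aq) + CrO₄²⁻(aq)
Ksp = [Tl⁺]^2[CrO₄²⁻] = [CrO₄²⁻](0.130)^2
[CrO₄²⁻] = 4.35×10⁻¹³ / (0.130)^2 = 2.57×10⁻¹¹
[CrO₄²⁻] = 2.57×10⁻¹¹ M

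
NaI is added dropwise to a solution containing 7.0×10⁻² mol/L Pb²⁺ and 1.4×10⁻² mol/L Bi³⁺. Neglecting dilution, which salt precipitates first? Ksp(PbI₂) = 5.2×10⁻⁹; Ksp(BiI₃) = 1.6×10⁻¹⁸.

BiI₃

Precipitation begins when Q = Ksp.
For PbI₂: [I⁻] = (Ksp/[Pb²⁺])^(1/2) = 2.7×10⁻⁴ mol/L
For BiI₃: [I⁻] = (Ksp/[Bi³⁺])^(1/3) = 4.9×10⁻⁶ mol/L
BiI₃ requires the lower [I⁻], so it precipitates first.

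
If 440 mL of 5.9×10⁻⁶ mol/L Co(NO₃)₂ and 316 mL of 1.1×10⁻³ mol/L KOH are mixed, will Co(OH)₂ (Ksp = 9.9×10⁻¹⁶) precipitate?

Yes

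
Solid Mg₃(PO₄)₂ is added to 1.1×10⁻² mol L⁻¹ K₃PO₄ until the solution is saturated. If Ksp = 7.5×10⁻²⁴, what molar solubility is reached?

1.3×10⁻⁷ M

Mg₃(PO₄)₂(s) ⇌ 3 Mg²⁺(aq) + 2 PO₄³⁻(aq)
The solution already contains PO₄³⁻ at 1.1×10⁻² mol L⁻¹. Let s be the molar solubility of Mg₃(PO₄)₂.
[PO₄³⁻] ≈ 1.1×10⁻² mol L⁻¹ (common ion dominates); [Mg²⁺] = 3s.
Ksp = [Mg²⁺]^3[PO₄³⁻]^2 = (3s)^3(1.1×10⁻²)^2
(3s)^3 = 7.5×10⁻²⁴ / (1.1×10⁻²)^2 = 6.2×10⁻²⁰
s = 1.3×10⁻⁷ mol L⁻¹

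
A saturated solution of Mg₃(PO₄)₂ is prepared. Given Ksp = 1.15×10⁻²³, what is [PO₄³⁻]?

Mg₃(PO₄)₂(s) ⇌ 3 Mg²⁺(aq) + 2 PO₄³⁻(aq)
If s mol/L of Mg₃(PO₄)₂ dissolves, [Mg²⁺] = 3s and [PO₄³⁻] = 2s.
Ksp = [Mg²⁺]^3[PO₄³⁻]^2 = (3s)^3 · (2s)^2 = 108s^5 = 1.15×10⁻²³
s = 1.01×10⁻⁵ mol L⁻¹
[PO₄³⁻] = 2s = 2.03×10⁻⁵ mol L⁻¹

2.03×10⁻⁵ M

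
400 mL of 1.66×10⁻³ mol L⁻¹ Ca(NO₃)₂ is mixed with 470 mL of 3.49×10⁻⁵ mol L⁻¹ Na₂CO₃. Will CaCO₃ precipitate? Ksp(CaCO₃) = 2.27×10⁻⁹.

Yes

Total volume after mixing = 400 + 470 = 870 mL.
[Ca²⁺] = (1.66×10⁻³)(400)/870 = 7.63×10⁻⁴ mol L⁻¹
[CO₃²⁻] = (3.49×10⁻⁵)(470)/870 = 1.89×10⁻⁵ mol L⁻¹
Q = [Ca²⁺][CO₃²⁻] = 1.44×10⁻⁸
Q = 1.44×10⁻⁸ > Ksp = 2.27×10⁻⁹, so the solution is supersaturated and CaCO₃ precipitates.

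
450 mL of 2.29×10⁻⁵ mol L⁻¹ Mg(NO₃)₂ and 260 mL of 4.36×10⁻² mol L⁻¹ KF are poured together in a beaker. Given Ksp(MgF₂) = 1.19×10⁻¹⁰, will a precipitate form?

Yes

Total volume after mixing = 450 + 260 = 710 mL.
[Mg²⁺] = (2.29×10⁻⁵)(450)/710 = 1.45×10⁻⁵ mol L⁻¹
[F⁻] = (4.36×10⁻²)(260)/710 = 1.60×10⁻² mol L⁻¹
Q = [Mg²⁺][F⁻]^2 = 3.70×10⁻⁹
Because Q > Ksp (3.70×10⁻⁹ vs 1.19×10⁻¹⁰), a precipitate of MgF₂ forms.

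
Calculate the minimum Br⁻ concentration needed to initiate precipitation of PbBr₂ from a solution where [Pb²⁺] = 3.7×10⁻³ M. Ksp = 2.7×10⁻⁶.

Each salt precipitates once Q = Ksp for that salt.
PbBr₂(s) ⇌ Pb²⁺(aq) + 2 Br⁻(aq)
Ksp = [Pb²⁺][Br⁻]^2 = [Br⁻]^2(3.7×10⁻³)
[Br⁻]^2 = 2.7×10⁻⁶ / (3.7×10⁻³) = 7.3×10⁻⁴
[Br⁻] = 2.7×10⁻² M

2.7×10⁻² M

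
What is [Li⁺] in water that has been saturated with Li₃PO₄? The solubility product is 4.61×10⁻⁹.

1.08×10⁻² M

Li₃PO₄(s) ⇌ 3 Li⁺(aq) + PO₄³⁻(aq)
With molar solubility s: [Li⁺] = 3s, [PO₄³⁻] = s.
Ksp = [Li⁺]^3[PO₄³⁻] = (3s)^3 · s = 27s^4 = 4.61×10⁻⁹
s = 3.61×10⁻³ M
[Li⁺] = 3s = 1.08×10⁻² M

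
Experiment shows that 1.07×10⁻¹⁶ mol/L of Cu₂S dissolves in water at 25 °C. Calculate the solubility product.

Ksp = 4.90×10⁻⁴⁸

Cu₂S(s) ⇌ 2 Cu⁺(aq) + S²⁻(aq)
For each mole of Cu₂S that dissolves per liter, [Cu⁺] = 2s and [S²⁻] = s; let s denote this solubility.
Ksp = [Cu⁺]^2[S²⁻] = (2s)^2 · s = 4s^3
Ksp = 4 × (1.07×10⁻¹⁶)^3 = 4.90×10⁻⁴⁸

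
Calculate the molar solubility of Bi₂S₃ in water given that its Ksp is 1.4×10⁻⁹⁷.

1.7×10⁻²⁰ M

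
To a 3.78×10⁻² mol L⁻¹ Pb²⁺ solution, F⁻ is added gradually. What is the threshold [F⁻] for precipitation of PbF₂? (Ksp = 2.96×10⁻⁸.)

8.85×10⁻⁴ M

Precipitation begins when Q = Ksp.
PbF₂(s) ⇌ Pb²⁺(aq) + 2 F⁻(aq)
Ksp = [Pb²⁺][F⁻]^2 = [F⁻]^2(3.78×10⁻²)
[F⁻]^2 = 2.96×10⁻⁸ / (3.78×10⁻²) = 7.83×10⁻⁷
[F⁻] = 8.85×10⁻⁴ mol L⁻¹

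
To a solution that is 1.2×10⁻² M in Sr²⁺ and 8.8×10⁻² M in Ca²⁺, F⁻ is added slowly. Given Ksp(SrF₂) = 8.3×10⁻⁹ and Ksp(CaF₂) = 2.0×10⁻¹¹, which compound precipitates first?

A salt starts to precipitate once the ion product Q reaches its Ksp.
For SrF₂: [F⁻] = (Ksp/[Sr²⁺])^(1/2) = 8.3×10⁻⁴ M
For CaF₂: [F⁻] = (Ksp/[Ca²⁺])^(1/2) = 1.5×10⁻⁵ M
The smaller threshold [F⁻] is reached first, so CaF₂ precipitates first.

CaF₂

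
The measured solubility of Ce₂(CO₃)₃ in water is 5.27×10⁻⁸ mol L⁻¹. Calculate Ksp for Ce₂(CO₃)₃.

Ce₂(CO₃)₃(s) ⇌ 2 Ce³⁺(aq) + 3 CO₃²⁻(aq)
For each mole of Ce₂(CO₃)₃ that dissolves per liter, [Ce³⁺] = 2s and [CO₃²⁻] = 3s; let s denote this solubility.
Ksp = [Ce³⁺]^2[CO₃²⁻]^3 = (2s)^2 · (3s)^3 = 108s^5
Ksp = 108 × (5.27×10⁻⁸)^5 = 4.39×10⁻³⁵

Ksp = 4.39×10⁻³⁵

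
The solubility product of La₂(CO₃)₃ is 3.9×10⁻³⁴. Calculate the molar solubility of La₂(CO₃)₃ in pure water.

8.2×10⁻⁸ M

La₂(CO₃)₃(s) ⇌ 2 La³⁺(aq) + 3 CO₃²⁻(aq)
With molar solubility s: [La³⁺] = 2s, [CO₃²⁻] = 3s.
Ksp = [La³⁺]^2[CO₃²⁻]^3 = (2s)^2 · (3s)^3 = 108s^5
108s^5 = 3.9×10⁻³⁴  ⇒  s^5 = 3.6×10⁻³⁶
s = (3.6×10⁻³⁶)^(1/5) = 8.2×10⁻⁸ mol/L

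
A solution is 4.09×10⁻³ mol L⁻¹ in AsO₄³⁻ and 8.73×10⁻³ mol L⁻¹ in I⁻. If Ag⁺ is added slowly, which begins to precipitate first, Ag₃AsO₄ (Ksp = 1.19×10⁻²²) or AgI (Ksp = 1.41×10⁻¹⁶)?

The threshold for precipitation is Q = Ksp.
For Ag₃AsO₄: [Ag⁺] = (Ksp/[AsO₄³⁻])^(1/3) = 3.08×10⁻⁷ mol L⁻¹
For AgI: [Ag⁺] = (Ksp/[I⁻]) = 1.62×10⁻¹⁴ mol L⁻¹
Since AgI needs less Ag⁺ to reach saturation, it precipitates first.

AgI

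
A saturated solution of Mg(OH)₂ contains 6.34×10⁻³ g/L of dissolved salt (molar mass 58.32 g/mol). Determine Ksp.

Ksp = 5.14×10⁻¹²

s = (6.34×10⁻³ g L⁻¹)/(58.32 g mol⁻¹) = 1.0871×10⁻⁴ M
Mg(OH)₂(s) ⇌ Mg²⁺(aq) + 2 OH⁻(aq)
For each mole of Mg(OH)₂ that dissolves per liter, [Mg²⁺] = s and [OH⁻] = 2s; let s denote this solubility.
Ksp = [Mg²⁺][OH⁻]^2 = s · (2s)^2 = 4s^3
Ksp = 4 × (1.0871×10⁻⁴)^3 = 5.14×10⁻¹²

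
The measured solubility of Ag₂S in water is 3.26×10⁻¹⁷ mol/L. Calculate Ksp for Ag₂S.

Ksp = 1.39×10⁻⁴⁹

Ag₂S(s) ⇌ 2 Ag⁺(aq) + S²⁻(aq)
If s mol/L of Ag₂S dissolves, [Ag⁺] = 2s and [S²⁻] = s.
Ksp = [Ag⁺]^2[S²⁻] = (2s)^2 · s = 4s^3
Ksp = 4 × (3.26×10⁻¹⁷)^3 = 1.39×10⁻⁴⁹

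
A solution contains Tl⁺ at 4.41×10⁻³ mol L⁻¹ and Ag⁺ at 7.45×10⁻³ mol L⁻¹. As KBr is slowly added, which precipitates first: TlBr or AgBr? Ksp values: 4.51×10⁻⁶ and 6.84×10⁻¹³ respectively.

AgBr

The threshold for precipitation is Q = Ksp.
For TlBr: [Br⁻] = (Ksp/[Tl⁺]) = 1.02×10⁻³ mol L⁻¹
For AgBr: [Br⁻] = (Ksp/[Ag⁺]) = 9.18×10⁻¹¹ mol L⁻¹
Since AgBr needs less Br⁻ to reach saturation, it precipitates first.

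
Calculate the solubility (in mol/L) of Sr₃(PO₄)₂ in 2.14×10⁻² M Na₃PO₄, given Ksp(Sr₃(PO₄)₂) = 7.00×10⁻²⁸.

3.84×10⁻⁹ M

Sr₃(PO₄)₂(s) ⇌ 3 Sr²⁺(aq) + 2 PO₄³⁻(aq)
PO₄³⁻ is already present at 2.14×10⁻² M. If s mol/L of Sr₃(PO₄)₂ dissolves, [Sr²⁺] = 3s while [PO₄³⁻] ≈ 2.14×10⁻² M.
Ksp = [Sr²⁺]^3[PO₄³⁻]^2 = (3s)^3(2.14×10⁻²)^2
(3s)^3 = 7.00×10⁻²⁸ / (2.14×10⁻²)^2 = 1.53×10⁻²⁴
s = 3.84×10⁻⁹ M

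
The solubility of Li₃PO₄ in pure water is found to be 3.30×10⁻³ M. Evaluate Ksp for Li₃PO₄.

Li₃PO₄(s) ⇌ 3 Li⁺(aq) + PO₄³⁻(aq)
Let s be the molar solubility. Then [Li⁺] = 3s and [PO₄³⁻] = s.
Ksp = [Li⁺]^3[PO₄³⁻] = (3s)^3 · s = 27s^4
Ksp = 27 × (3.30×10⁻³)^4 = 3.20×10⁻⁹

Ksp = 3.20×10⁻⁹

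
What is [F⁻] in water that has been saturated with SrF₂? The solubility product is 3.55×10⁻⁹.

1.92×10⁻³ M

SrF₂(s) ⇌ Sr²⁺(aq) + 2 F⁻(aq)
Let s be the molar solubility. Then [Sr²⁺] = s and [F⁻] = 2s.
Ksp = [Sr²⁺][F⁻]^2 = s · (2s)^2 = 4s^3 = 3.55×10⁻⁹
s = 9.61×10⁻⁴ mol L⁻¹
[F⁻] = 2s = 1.92×10⁻³ mol L⁻¹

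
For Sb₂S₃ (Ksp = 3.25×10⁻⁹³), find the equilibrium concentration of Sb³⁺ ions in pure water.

Sb₂S₃(s) ⇌ 2 Sb³⁺(aq) + 3 S²⁻(aq)
If s mol/L of Sb₂S₃ dissolves, [Sb³⁺] = 2s and [S²⁻] = 3s.
Ksp = [Sb³⁺]^2[S²⁻]^3 = (2s)^2 · (3s)^3 = 108s^5 = 3.25×10⁻⁹³
s = 1.25×10⁻¹⁹ mol L⁻¹
[Sb³⁺] = 2s = 2.49×10⁻¹⁹ mol L⁻¹

2.49×10⁻¹⁹ M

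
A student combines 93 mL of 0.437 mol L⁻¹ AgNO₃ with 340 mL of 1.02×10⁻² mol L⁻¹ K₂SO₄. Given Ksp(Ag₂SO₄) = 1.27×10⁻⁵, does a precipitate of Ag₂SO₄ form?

The combined volume is 433 mL.
[Ag⁺] = (0.437)(93)/433 = 9.39×10⁻² mol L⁻¹
[SO₄²⁻] = (1.02×10⁻²)(340)/433 = 8.01×10⁻³ mol L⁻¹
Q = [Ag⁺]^2[SO₄²⁻] = 7.06×10⁻⁵
Q = 7.06×10⁻⁵ > Ksp = 1.27×10⁻⁵, so the solution is supersaturated and Ag₂SO₄ precipitates.

Yes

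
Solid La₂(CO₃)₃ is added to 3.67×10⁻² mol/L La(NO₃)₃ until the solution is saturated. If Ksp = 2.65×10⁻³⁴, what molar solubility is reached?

1.94×10⁻¹¹ M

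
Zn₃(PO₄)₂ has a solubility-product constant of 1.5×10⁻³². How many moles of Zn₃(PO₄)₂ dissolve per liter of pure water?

Zn₃(PO₄)₂(s) ⇌ 3 Zn²⁺(aq) + 2 PO₄³⁻(aq)
Let s be the molar solubility. Then [Zn²⁺] = 3s and [PO₄³⁻] = 2s.
Ksp = [Zn²⁺]^3[PO₄³⁻]^2 = (3s)^3 · (2s)^2 = 108s^5
108s^5 = 1.5×10⁻³²  ⇒  s^5 = 1.4×10⁻³⁴
Taking the 5th root, s = 1.7×10⁻⁷ mol L⁻¹.

1.7×10⁻⁷ M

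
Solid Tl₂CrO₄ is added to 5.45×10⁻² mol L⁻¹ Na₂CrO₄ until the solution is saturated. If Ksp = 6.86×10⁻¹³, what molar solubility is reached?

1.77×10⁻⁶ M

Tl₂CrO₄(s) ⇌ 2 Tl⁺(aq) + CrO₄²⁻(aq)
CrO₄²⁻ is already present at 5.45×10⁻² mol L⁻¹. If s mol/L of Tl₂CrO₄ dissolves, [Tl⁺] = 2s while [CrO₄²⁻] ≈ 5.45×10⁻² mol L⁻¹.
Ksp = [Tl⁺]^2[CrO₄²⁻] = (2s)^2(5.45×10⁻²)
(2s)^2 = 6.86×10⁻¹³ / (5.45×10⁻²) = 1.26×10⁻¹¹
s = 1.77×10⁻⁶ mol L⁻¹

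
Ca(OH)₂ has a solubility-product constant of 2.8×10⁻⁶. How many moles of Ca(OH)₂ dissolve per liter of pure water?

Ca(OH)₂(s) ⇌ Ca²⁺(aq) + 2 OH⁻(aq)
Let s be the molar solubility. Then [Ca²⁺] = s and [OH⁻] = 2s.
Ksp = [Ca²⁺][OH⁻]^2 = s · (2s)^2 = 4s^3
4s^3 = 2.8×10⁻⁶  ⇒  s^3 = 7.0×10⁻⁷
s = (7.0×10⁻⁷)^(1/3) = 8.9×10⁻³ mol L⁻¹

8.9×10⁻³ M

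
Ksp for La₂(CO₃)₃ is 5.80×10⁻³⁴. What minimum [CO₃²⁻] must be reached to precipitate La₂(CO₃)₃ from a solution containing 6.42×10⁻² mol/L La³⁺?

A salt starts to precipitate once the ion product Q reaches its Ksp.
La₂(CO₃)₃(s) ⇌ 2 La³⁺(aq) + 3 CO₃²⁻(aq)
Ksp = [La³⁺]^2[CO₃²⁻]^3 = [CO₃²⁻]^3(6.42×10⁻²)^2
[CO₃²⁻]^3 = 5.80×10⁻³⁴ / (6.42×10⁻²)^2 = 1.41×10⁻³¹
[CO₃²⁻] = 5.20×10⁻¹¹ mol/L

5.20×10⁻¹¹ M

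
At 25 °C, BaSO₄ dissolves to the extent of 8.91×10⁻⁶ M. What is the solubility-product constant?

Ksp = 7.94×10⁻¹¹

BaSO₄(s) ⇌ Ba²⁺(aq) + SO₄²⁻(aq)
For each mole of BaSO₄ that dissolves per liter, [Ba²⁺] = s and [SO₄²⁻] = s; let s denote this solubility.
Ksp = [Ba²⁺][SO₄²⁻] = s · s = s^2
Ksp = (8.91×10⁻⁶)^2 = 7.94×10⁻¹¹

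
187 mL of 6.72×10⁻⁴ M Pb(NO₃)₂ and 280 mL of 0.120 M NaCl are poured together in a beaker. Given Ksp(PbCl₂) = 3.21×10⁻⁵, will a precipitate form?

No

After mixing, V = 187 mL + 280 mL = 467 mL.
[Pb²⁺] = (6.72×10⁻⁴)(187)/467 = 2.69×10⁻⁴ M
[Cl⁻] = (0.120)(280)/467 = 7.19×10⁻² M
Q = [Pb²⁺][Cl⁻]^2 = 1.39×10⁻⁶
Q < Ksp (1.39×10⁻⁶ vs 3.21×10⁻⁵); the solution remains unsaturated and no precipitate forms.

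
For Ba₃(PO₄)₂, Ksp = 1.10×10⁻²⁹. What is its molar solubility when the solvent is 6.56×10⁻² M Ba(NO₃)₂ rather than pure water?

Ba₃(PO₄)₂(s) ⇌ 3 Ba²⁺(aq) + 2 PO₄³⁻(aq)
Let s be the solubility of Ba₃(PO₄)₂ here. The common ion gives [Ba²⁺] ≈ 6.56×10⁻² M, and [PO₄³⁻] = 2s.
Ksp = [Ba²⁺]^3[PO₄³⁻]^2 = (6.56×10⁻²)^3(2s)^2
(2s)^2 = 1.10×10⁻²⁹ / (6.56×10⁻²)^3 = 3.90×10⁻²⁶
s = 9.87×10⁻¹⁴ M

9.87×10⁻¹⁴ M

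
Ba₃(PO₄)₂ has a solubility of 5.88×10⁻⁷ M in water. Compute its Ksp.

Ba₃(PO₄)₂(s) ⇌ 3 Ba²⁺(aq) + 2 PO₄³⁻(aq)
If s mol/L of Ba₃(PO₄)₂ dissolves, [Ba²⁺] = 3s and [PO₄³⁻] = 2s.
Ksp = [Ba²⁺]^3[PO₄³⁻]^2 = (3s)^3 · (2s)^2 = 108s^5
Ksp = 108 × (5.88×10⁻⁷)^5 = 7.59×10⁻³⁰

Ksp = 7.59×10⁻³⁰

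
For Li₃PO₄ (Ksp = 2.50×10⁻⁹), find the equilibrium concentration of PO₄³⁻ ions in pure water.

3.10×10⁻³ M

Li₃PO₄(s) ⇌ 3 Li⁺(aq) + PO₄³⁻(aq)
Let s be the molar solubility. Then [Li⁺] = 3s and [PO₄³⁻] = s.
Ksp = [Li⁺]^3[PO₄³⁻] = (3s)^3 · s = 27s^4 = 2.50×10⁻⁹
s = 3.10×10⁻³ mol/L
[PO₄³⁻] = s = 3.10×10⁻³ mol/L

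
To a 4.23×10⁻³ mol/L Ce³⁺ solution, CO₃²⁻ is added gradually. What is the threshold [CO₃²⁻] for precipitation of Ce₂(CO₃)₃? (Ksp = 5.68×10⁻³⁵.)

Precipitation of each salt begins when its ion product equals Ksp.
Ce₂(CO₃)₃(s) ⇌ 2 Ce³⁺(aq) + 3 CO₃²⁻(aq)
Ksp = [Ce³⁺]^2[CO₃²⁻]^3 = [CO₃²⁻]^3(4.23×10⁻³)^2
[CO₃²⁻]^3 = 5.68×10⁻³⁵ / (4.23×10⁻³)^2 = 3.17×10⁻³⁰
[CO₃²⁻] = 1.47×10⁻¹⁰ mol/L

1.47×10⁻¹⁰ M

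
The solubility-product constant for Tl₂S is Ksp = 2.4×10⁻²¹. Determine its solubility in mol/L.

Tl₂S(s) ⇌ 2 Tl⁺(aq) + S²⁻(aq)
Let s be the molar solubility. Then [Tl⁺] = 2s and [S²⁻] = s.
Ksp = [Tl⁺]^2[S²⁻] = (2s)^2 · s = 4s^3
4s^3 = 2.4×10⁻²¹  ⇒  s^3 = 6.0×10⁻²²
s = (6.0×10⁻²²)^(1/3) = 8.4×10⁻⁸ M

8.4×10⁻⁸ M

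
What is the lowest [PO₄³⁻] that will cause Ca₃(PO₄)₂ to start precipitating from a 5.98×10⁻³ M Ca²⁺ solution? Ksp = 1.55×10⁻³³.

The threshold for precipitation is Q = Ksp.
Ca₃(PO₄)₂(s) ⇌ 3 Ca²⁺(aq) + 2 PO₄³⁻(aq)
Ksp = [Ca²⁺]^3[PO₄³⁻]^2 = [PO₄³⁻]^2(5.98×10⁻³)^3
[PO₄³⁻]^2 = 1.55×10⁻³³ / (5.98×10⁻³)^3 = 7.25×10⁻²⁷
[PO₄³⁻] = 8.51×10⁻¹⁴ M

8.51×10⁻¹⁴ M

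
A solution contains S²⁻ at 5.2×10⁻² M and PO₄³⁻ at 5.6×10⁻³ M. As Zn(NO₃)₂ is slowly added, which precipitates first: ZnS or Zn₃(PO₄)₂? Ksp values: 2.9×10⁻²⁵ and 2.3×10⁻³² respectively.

ZnS

A salt starts to precipitate once the ion product Q reaches its Ksp.
For ZnS: [Zn²⁺] = (Ksp/[S²⁻]) = 5.6×10⁻²⁴ M
For Zn₃(PO₄)₂: [Zn²⁺] = (Ksp/[PO₄³⁻]^2)^(1/3) = 9.0×10⁻¹⁰ M
Since ZnS needs less Zn²⁺ to reach saturation, it precipitates first.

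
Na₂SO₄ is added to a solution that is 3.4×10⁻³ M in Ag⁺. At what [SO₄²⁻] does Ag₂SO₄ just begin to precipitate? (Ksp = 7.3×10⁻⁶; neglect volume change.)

A salt starts to precipitate once the ion product Q reaches its Ksp.
Ag₂SO₄(s) ⇌ 2 Ag⁺(aq) + SO₄²⁻(aq)
Ksp = [Ag⁺]^2[SO₄²⁻] = [SO₄²⁻](3.4×10⁻³)^2
[SO₄²⁻] = 7.3×10⁻⁶ / (3.4×10⁻³)^2 = 0.63
[SO₄²⁻] = 0.63 M

0.63 M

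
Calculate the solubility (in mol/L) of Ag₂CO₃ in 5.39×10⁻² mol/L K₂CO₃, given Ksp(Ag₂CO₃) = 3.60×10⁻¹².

Ag₂CO₃(s) ⇌ 2 Ag⁺(aq) + CO₃²⁻(aq)
CO₃²⁻ is already present at 5.39×10⁻² mol/L. If s mol/L of Ag₂CO₃ dissolves, [Ag⁺] = 2s while [CO₃²⁻] ≈ 5.39×10⁻² mol/L.
Ksp = [Ag⁺]^2[CO₃²⁻] = (2s)^2(5.39×10⁻²)
(2s)^2 = 3.60×10⁻¹² / (5.39×10⁻²) = 6.68×10⁻¹¹
s = 4.09×10⁻⁶ mol/L

4.09×10⁻⁶ M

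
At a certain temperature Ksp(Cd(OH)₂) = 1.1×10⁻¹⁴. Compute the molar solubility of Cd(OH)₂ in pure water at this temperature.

1.4×10⁻⁵ M

Cd(OH)₂(s) ⇌ Cd²⁺(aq) + 2 OH⁻(aq)
For each mole of Cd(OH)₂ that dissolves per liter, [Cd²⁺] = s and [OH⁻] = 2s; let s denote this solubility.
Ksp = [Cd²⁺][OH⁻]^2 = s · (2s)^2 = 4s^3
4s^3 = 1.1×10⁻¹⁴  ⇒  s^3 = 2.8×10⁻¹⁵
s = (2.8×10⁻¹⁵)^(1/3) = 1.4×10⁻⁵ mol/L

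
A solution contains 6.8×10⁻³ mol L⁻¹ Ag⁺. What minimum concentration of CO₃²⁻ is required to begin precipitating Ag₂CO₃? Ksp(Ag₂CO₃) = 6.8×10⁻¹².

A salt starts to precipitate once the ion product Q reaches its Ksp.
Ag₂CO₃(s) ⇌ 2 Ag⁺(aq) + CO₃²⁻(aq)
Ksp = [Ag⁺]^2[CO₃²⁻] = [CO₃²⁻](6.8×10⁻³)^2
[CO₃²⁻] = 6.8×10⁻¹² / (6.8×10⁻³)^2 = 1.5×10⁻⁷
[CO₃²⁻] = 1.5×10⁻⁷ mol L⁻¹

1.5×10⁻⁷ M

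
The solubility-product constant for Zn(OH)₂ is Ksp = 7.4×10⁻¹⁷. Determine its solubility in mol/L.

Zn(OH)₂(s) ⇌ Zn²⁺(aq) + 2 OH⁻(aq)
If s mol/L of Zn(OH)₂ dissolves, [Zn²⁺] = s and [OH⁻] = 2s.
Ksp = [Zn²⁺][OH⁻]^2 = s · (2s)^2 = 4s^3
4s^3 = 7.4×10⁻¹⁷  ⇒  s^3 = 1.9×10⁻¹⁷
Taking the 3rd root, s = 2.6×10⁻⁶ M.

2.6×10⁻⁶ M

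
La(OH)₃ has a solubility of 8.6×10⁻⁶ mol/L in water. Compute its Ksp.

Ksp = 1.5×10⁻¹⁹

La(OH)₃(s) ⇌ La³⁺(aq) + 3 OH⁻(aq)
Call the molar solubility s, so that [La³⁺] = s and [OH⁻] = 3s.
Ksp = [La³⁺][OH⁻]^3 = s · (3s)^3 = 27s^4
Ksp = 27 × (8.6×10⁻⁶)^4 = 1.5×10⁻¹⁹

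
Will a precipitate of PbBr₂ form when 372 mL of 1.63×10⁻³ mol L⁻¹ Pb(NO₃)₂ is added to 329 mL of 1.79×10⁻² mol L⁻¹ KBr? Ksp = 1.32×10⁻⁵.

After mixing, V = 372 mL + 329 mL = 701 mL.
[Pb²⁺] = (1.63×10⁻³)(372)/701 = 8.65×10⁻⁴ mol L⁻¹
[Br⁻] = (1.79×10⁻²)(329)/701 = 8.40×10⁻³ mol L⁻¹
Q = [Pb²⁺][Br⁻]^2 = 6.10×10⁻⁸
Q = 6.10×10⁻⁸ < Ksp = 1.32×10⁻⁵, so the solution is unsaturated and no precipitate forms.

No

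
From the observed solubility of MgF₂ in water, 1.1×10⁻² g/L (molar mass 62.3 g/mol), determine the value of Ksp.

Ksp = 2.2×10⁻¹¹

s = (1.1×10⁻² g L⁻¹)/(62.3 g mol⁻¹) = 1.766×10⁻⁴ M
MgF₂(s) ⇌ Mg²⁺(aq) + 2 F⁻(aq)
For each mole of MgF₂ that dissolves per liter, [Mg²⁺] = s and [F⁻] = 2s; let s denote this solubility.
Ksp = [Mg²⁺][F⁻]^2 = s · (2s)^2 = 4s^3
Ksp = 4 × (1.766×10⁻⁴)^3 = 2.2×10⁻¹¹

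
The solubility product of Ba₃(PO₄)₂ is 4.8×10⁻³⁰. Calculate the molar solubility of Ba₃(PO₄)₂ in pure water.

5.4×10⁻⁷ M

Ba₃(PO₄)₂(s) ⇌ 3 Ba²⁺(aq) + 2 PO₄³⁻(aq)
For each mole of Ba₃(PO₄)₂ that dissolves per liter, [Ba²⁺] = 3s and [PO₄³⁻] = 2s; let s denote this solubility.
Ksp = [Ba²⁺]^3[PO₄³⁻]^2 = (3s)^3 · (2s)^2 = 108s^5
108s^5 = 4.8×10⁻³⁰  ⇒  s^5 = 4.4×10⁻³²
s = (4.4×10⁻³²)^(1/5) = 5.4×10⁻⁷ mol L⁻¹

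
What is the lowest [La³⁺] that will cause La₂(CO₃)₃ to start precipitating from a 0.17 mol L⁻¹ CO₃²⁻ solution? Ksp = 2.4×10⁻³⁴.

2.2×10⁻¹⁶ M

Each salt precipitates once Q = Ksp for that salt.
La₂(CO₃)₃(s) ⇌ 2 La³⁺(aq) + 3 CO₃²⁻(aq)
Ksp = [La³⁺]^2[CO₃²⁻]^3 = [La³⁺]^2(0.17)^3
[La³⁺]^2 = 2.4×10⁻³⁴ / (0.17)^3 = 4.9×10⁻³²
[La³⁺] = 2.2×10⁻¹⁶ mol L⁻¹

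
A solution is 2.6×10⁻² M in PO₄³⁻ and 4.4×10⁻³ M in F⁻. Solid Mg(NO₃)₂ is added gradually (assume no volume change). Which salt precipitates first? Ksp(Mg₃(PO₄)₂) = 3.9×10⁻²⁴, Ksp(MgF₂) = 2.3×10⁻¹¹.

Mg₃(PO₄)₂

Precipitation begins when Q = Ksp.
For Mg₃(PO₄)₂: [Mg²⁺] = (Ksp/[PO₄³⁻]^2)^(1/3) = 1.8×10⁻⁷ M
For MgF₂: [Mg²⁺] = (Ksp/[F⁻]^2) = 1.2×10⁻⁶ M
Since Mg₃(PO₄)₂ needs less Mg²⁺ to reach saturation, it precipitates first.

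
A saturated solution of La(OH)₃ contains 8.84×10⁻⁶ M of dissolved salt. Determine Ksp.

La(OH)₃(s) ⇌ La³⁺(aq) + 3 OH⁻(aq)
For each mole of La(OH)₃ that dissolves per liter, [La³⁺] = s and [OH⁻] = 3s; let s denote this solubility.
Ksp = [La³⁺][OH⁻]^3 = s · (3s)^3 = 27s^4
Ksp = 27 × (8.84×10⁻⁶)^4 = 1.65×10⁻¹⁹

Ksp = 1.65×10⁻¹⁹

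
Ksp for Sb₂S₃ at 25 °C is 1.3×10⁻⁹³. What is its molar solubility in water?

1.0×10⁻¹⁹ M

Sb₂S₃(s) ⇌ 2 Sb³⁺(aq) + 3 S²⁻(aq)
If s mol/L of Sb₂S₃ dissolves, [Sb³⁺] = 2s and [S²⁻] = 3s.
Ksp = [Sb³⁺]^2[S²⁻]^3 = (2s)^2 · (3s)^3 = 108s^5
108s^5 = 1.3×10⁻⁹³  ⇒  s^5 = 1.2×10⁻⁹⁵
s = 1.0×10⁻¹⁹ mol/L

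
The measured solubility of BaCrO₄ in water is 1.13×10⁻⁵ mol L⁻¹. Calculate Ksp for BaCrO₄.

Ksp = 1.28×10⁻¹⁰

BaCrO₄(s) ⇌ Ba²⁺(aq) + CrO₄²⁻(aq)
For each mole of BaCrO₄ that dissolves per liter, [Ba²⁺] = s and [CrO₄²⁻] = s; let s denote this solubility.
Ksp = [Ba²⁺][CrO₄²⁻] = s · s = s^2
Ksp = (1.13×10⁻⁵)^2 = 1.28×10⁻¹⁰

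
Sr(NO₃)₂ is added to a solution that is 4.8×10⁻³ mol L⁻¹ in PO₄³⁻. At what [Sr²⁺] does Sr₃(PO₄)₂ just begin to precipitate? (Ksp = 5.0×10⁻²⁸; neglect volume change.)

2.8×10⁻⁸ M

Each salt precipitates once Q = Ksp for that salt.
Sr₃(PO₄)₂(s) ⇌ 3 Sr²⁺(aq) + 2 PO₄³⁻(aq)
Ksp = [Sr²⁺]^3[PO₄³⁻]^2 = [Sr²⁺]^3(4.8×10⁻³)^2
[Sr²⁺]^3 = 5.0×10⁻²⁸ / (4.8×10⁻³)^2 = 2.2×10⁻²³
[Sr²⁺] = 2.8×10⁻⁸ mol L⁻¹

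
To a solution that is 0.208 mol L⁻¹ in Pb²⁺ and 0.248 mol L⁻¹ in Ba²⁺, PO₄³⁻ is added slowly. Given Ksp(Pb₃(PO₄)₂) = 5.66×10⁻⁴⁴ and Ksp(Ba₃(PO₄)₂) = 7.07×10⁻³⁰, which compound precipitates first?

Pb₃(PO₄)₂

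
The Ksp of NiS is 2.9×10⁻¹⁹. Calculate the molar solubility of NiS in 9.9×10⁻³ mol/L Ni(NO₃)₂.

NiS(s) ⇌ Ni²⁺(aq) + S²⁻(aq)
The solution already contains Ni²⁺ at 9.9×10⁻³ mol/L. Let s be the molar solubility of NiS.
[Ni²⁺] ≈ 9.9×10⁻³ mol/L (common ion dominates); [S²⁻] = s.
Ksp = [Ni²⁺][S²⁻] = (9.9×10⁻³)s
s = 2.9×10⁻¹⁹ / (9.9×10⁻³) = 2.9×10⁻¹⁷
s = 2.9×10⁻¹⁷ mol/L

2.9×10⁻¹⁷ M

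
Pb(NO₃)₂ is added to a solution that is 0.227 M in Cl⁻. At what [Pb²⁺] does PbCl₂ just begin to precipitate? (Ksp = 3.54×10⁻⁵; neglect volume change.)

6.87×10⁻⁴ M

Precipitation of each salt begins when its ion product equals Ksp.
PbCl₂(s) ⇌ Pb²⁺(aq) + 2 Cl⁻(aq)
Ksp = [Pb²⁺][Cl⁻]^2 = [Pb²⁺](0.227)^2
[Pb²⁺] = 3.54×10⁻⁵ / (0.227)^2 = 6.87×10⁻⁴
[Pb²⁺] = 6.87×10⁻⁴ M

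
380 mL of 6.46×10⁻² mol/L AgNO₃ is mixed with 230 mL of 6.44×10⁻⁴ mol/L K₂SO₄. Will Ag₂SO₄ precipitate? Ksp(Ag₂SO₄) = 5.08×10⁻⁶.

No

After mixing, V = 380 mL + 230 mL = 610 mL.
[Ag⁺] = (6.46×10⁻²)(380)/610 = 4.02×10⁻² mol/L
[SO₄²⁻] = (6.44×10⁻⁴)(230)/610 = 2.43×10⁻⁴ mol/L
Q = [Ag⁺]^2[SO₄²⁻] = 3.93×10⁻⁷
Q = 3.93×10⁻⁷ < Ksp = 5.08×10⁻⁶, so the solution is unsaturated and no precipitate forms.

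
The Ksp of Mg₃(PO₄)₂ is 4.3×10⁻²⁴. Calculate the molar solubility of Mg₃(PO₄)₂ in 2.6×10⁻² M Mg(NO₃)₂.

Mg₃(PO₄)₂(s) ⇌ 3 Mg²⁺(aq) + 2 PO₄³⁻(aq)
The solution already contains Mg²⁺ at 2.6×10⁻² M. Let s be the molar solubility of Mg₃(PO₄)₂.
[Mg²⁺] ≈ 2.6×10⁻² M (common ion dominates); [PO₄³⁻] = 2s.
Ksp = [Mg²⁺]^3[PO₄³⁻]^2 = (2.6×10⁻²)^3(2s)^2
(2s)^2 = 4.3×10⁻²⁴ / (2.6×10⁻²)^3 = 2.4×10⁻¹⁹
s = 2.5×10⁻¹⁰ M

2.5×10⁻¹⁰ M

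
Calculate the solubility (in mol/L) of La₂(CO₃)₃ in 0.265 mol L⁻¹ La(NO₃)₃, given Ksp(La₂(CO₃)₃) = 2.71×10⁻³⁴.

5.23×10⁻¹² M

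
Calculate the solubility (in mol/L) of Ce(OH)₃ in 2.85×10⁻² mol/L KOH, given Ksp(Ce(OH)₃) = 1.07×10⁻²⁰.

Ce(OH)₃(s) ⇌ Ce³⁺(aq) + 3 OH⁻(aq)
OH⁻ is already present at 2.85×10⁻² mol/L. If s mol/L of Ce(OH)₃ dissolves, [Ce³⁺] = s while [OH⁻] ≈ 2.85×10⁻² mol/L.
Ksp = [Ce³⁺][OH⁻]^3 = s(2.85×10⁻²)^3
s = 1.07×10⁻²⁰ / (2.85×10⁻²)^3 = 4.62×10⁻¹⁶
s = 4.62×10⁻¹⁶ mol/L

4.62×10⁻¹⁶ M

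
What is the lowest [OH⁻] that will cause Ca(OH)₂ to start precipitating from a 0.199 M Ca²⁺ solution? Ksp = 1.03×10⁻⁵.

Precipitation begins when Q = Ksp.
Ca(OH)₂(s) ⇌ Ca²⁺(aq) + 2 OH⁻(aq)
Ksp = [Ca²⁺][OH⁻]^2 = [OH⁻]^2(0.199)
[OH⁻]^2 = 1.03×10⁻⁵ / (0.199) = 5.18×10⁻⁵
[OH⁻] = 7.19×10⁻³ M

7.19×10⁻³ M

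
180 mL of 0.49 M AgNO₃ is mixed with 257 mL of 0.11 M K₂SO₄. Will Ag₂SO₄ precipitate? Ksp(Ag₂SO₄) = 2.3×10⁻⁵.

Total volume after mixing = 180 + 257 = 437 mL.
[Ag⁺] = (0.49)(180)/437 = 0.20 M
[SO₄²⁻] = (0.11)(257)/437 = 6.5×10⁻² M
Q = [Ag⁺]^2[SO₄²⁻] = 2.6×10⁻³
Since Q (2.6×10⁻³) exceeds Ksp (2.3×10⁻⁵), Ag₂SO₄ will precipitate.

Yes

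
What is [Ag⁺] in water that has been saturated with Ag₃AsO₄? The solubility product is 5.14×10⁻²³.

3.52×10⁻⁶ M

Ag₃AsO₄(s) ⇌ 3 Ag⁺(aq) + AsO₄³⁻(aq)
If s mol/L of Ag₃AsO₄ dissolves, [Ag⁺] = 3s and [AsO₄³⁻] = s.
Ksp = [Ag⁺]^3[AsO₄³⁻] = (3s)^3 · s = 27s^4 = 5.14×10⁻²³
s = 1.17×10⁻⁶ M
[Ag⁺] = 3s = 3.52×10⁻⁶ M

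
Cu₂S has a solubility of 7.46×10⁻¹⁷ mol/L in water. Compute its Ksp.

Cu₂S(s) ⇌ 2 Cu⁺(aq) + S²⁻(aq)
Call the molar solubility s, so that [Cu⁺] = 2s and [S²⁻] = s.
Ksp = [Cu⁺]^2[S²⁻] = (2s)^2 · s = 4s^3
Ksp = 4 × (7.46×10⁻¹⁷)^3 = 1.66×10⁻⁴⁸

Ksp = 1.66×10⁻⁴⁸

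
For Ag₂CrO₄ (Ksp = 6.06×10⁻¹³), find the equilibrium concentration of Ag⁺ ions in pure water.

Ag₂CrO₄(s) ⇌ 2 Ag⁺(aq) + CrO₄²⁻(aq)
If s mol/L of Ag₂CrO₄ dissolves, [Ag⁺] = 2s and [CrO₄²⁻] = s.
Ksp = [Ag⁺]^2[CrO₄²⁻] = (2s)^2 · s = 4s^3 = 6.06×10⁻¹³
s = 5.33×10⁻⁵ M
[Ag⁺] = 2s = 1.07×10⁻⁴ M

1.07×10⁻⁴ M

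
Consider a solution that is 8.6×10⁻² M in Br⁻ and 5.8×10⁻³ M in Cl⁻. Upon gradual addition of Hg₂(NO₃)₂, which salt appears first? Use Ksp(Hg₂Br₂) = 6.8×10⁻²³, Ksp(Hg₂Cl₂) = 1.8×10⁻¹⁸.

Hg₂Br₂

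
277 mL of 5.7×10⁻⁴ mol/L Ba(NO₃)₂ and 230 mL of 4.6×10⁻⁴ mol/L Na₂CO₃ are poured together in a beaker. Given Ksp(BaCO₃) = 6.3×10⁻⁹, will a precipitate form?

After mixing, V = 277 mL + 230 mL = 507 mL.
[Ba²⁺] = (5.7×10⁻⁴)(277)/507 = 3.1×10⁻⁴ mol/L
[CO₃²⁻] = (4.6×10⁻⁴)(230)/507 = 2.1×10⁻⁴ mol/L
Q = [Ba²⁺][CO₃²⁻] = 6.5×10⁻⁸
Q = 6.5×10⁻⁸ > Ksp = 6.3×10⁻⁹, so the solution is supersaturated and BaCO₃ precipitates.

Yes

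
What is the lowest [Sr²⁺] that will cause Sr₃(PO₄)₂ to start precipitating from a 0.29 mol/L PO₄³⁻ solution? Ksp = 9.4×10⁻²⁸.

2.2×10⁻⁹ M

The threshold for precipitation is Q = Ksp.
Sr₃(PO₄)₂(s) ⇌ 3 Sr²⁺(aq) + 2 PO₄³⁻(aq)
Ksp = [Sr²⁺]^3[PO₄³⁻]^2 = [Sr²⁺]^3(0.29)^2
[Sr²⁺]^3 = 9.4×10⁻²⁸ / (0.29)^2 = 1.1×10⁻²⁶
[Sr²⁺] = 2.2×10⁻⁹ mol/L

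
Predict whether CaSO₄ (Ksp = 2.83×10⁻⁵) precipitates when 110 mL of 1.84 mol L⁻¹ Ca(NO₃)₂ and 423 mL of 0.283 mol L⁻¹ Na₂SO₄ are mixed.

Yes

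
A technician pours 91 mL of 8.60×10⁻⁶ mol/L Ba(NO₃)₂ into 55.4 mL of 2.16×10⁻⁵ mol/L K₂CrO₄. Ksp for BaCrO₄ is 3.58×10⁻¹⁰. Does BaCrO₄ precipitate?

After mixing, V = 91 mL + 55.4 mL = 146.4 mL.
[Ba²⁺] = (8.60×10⁻⁶)(91)/146.4 = 5.35×10⁻⁶ mol/L
[CrO₄²⁻] = (2.16×10⁻⁵)(55.4)/146.4 = 8.17×10⁻⁶ mol/L
Q = [Ba²⁺][CrO₄²⁻] = 4.37×10⁻¹¹
Since Q (4.37×10⁻¹¹) is less than Ksp (3.58×10⁻¹⁰), no BaCrO₄ precipitates.

No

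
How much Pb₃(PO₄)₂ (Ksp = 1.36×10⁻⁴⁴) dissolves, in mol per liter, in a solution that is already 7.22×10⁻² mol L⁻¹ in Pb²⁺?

3.01×10⁻²¹ M

Pb₃(PO₄)₂(s) ⇌ 3 Pb²⁺(aq) + 2 PO₄³⁻(aq)
The solution already contains Pb²⁺ at 7.22×10⁻² mol L⁻¹. Let s be the molar solubility of Pb₃(PO₄)₂.
[Pb²⁺] ≈ 7.22×10⁻² mol L⁻¹ (common ion dominates); [PO₄³⁻] = 2s.
Ksp = [Pb²⁺]^3[PO₄³⁻]^2 = (7.22×10⁻²)^3(2s)^2
(2s)^2 = 1.36×10⁻⁴⁴ / (7.22×10⁻²)^3 = 3.61×10⁻⁴¹
s = 3.01×10⁻²¹ mol L⁻¹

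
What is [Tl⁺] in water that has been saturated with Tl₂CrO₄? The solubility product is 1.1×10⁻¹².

1.3×10⁻⁴ M

Tl₂CrO₄(s) ⇌ 2 Tl⁺(aq) + CrO₄²⁻(aq)
With molar solubility s: [Tl⁺] = 2s, [CrO₄²⁻] = s.
Ksp = [Tl⁺]^2[CrO₄²⁻] = (2s)^2 · s = 4s^3 = 1.1×10⁻¹²
s = 6.5×10⁻⁵ mol/L
[Tl⁺] = 2s = 1.3×10⁻⁴ mol/L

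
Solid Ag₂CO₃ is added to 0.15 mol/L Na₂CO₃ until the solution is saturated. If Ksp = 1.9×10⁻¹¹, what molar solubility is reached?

Ag₂CO₃(s) ⇌ 2 Ag⁺(aq) + CO₃²⁻(aq)
CO₃²⁻ is already present at 0.15 mol/L. If s mol/L of Ag₂CO₃ dissolves, [Ag⁺] = 2s while [CO₃²⁻] ≈ 0.15 mol/L.
Ksp = [Ag⁺]^2[CO₃²⁻] = (2s)^2(0.15)
(2s)^2 = 1.9×10⁻¹¹ / (0.15) = 1.3×10⁻¹⁰
s = 5.6×10⁻⁶ mol/L

5.6×10⁻⁶ M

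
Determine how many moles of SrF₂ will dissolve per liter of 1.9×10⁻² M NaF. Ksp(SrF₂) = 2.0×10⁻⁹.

5.5×10⁻⁶ M

SrF₂(s) ⇌ Sr²⁺(aq) + 2 F⁻(aq)
The solution already contains F⁻ at 1.9×10⁻² M. Let s be the molar solubility of SrF₂.
[F⁻] ≈ 1.9×10⁻² M (common ion dominates); [Sr²⁺] = s.
Ksp = [Sr²⁺][F⁻]^2 = s(1.9×10⁻²)^2
s = 2.0×10⁻⁹ / (1.9×10⁻²)^2 = 5.5×10⁻⁶
s = 5.5×10⁻⁶ M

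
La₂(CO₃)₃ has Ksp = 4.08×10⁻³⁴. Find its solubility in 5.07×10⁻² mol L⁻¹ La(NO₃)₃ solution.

La₂(CO₃)₃(s) ⇌ 2 La³⁺(aq) + 3 CO₃²⁻(aq)
With La³⁺ already at 5.07×10⁻² mol L⁻¹ and s small, take [La³⁺] ≈ 5.07×10⁻² mol L⁻¹ and [CO₃²⁻] = 3s.
Ksp = [La³⁺]^2[CO₃²⁻]^3 = (5.07×10⁻²)^2(3s)^3
(3s)^3 = 4.08×10⁻³⁴ / (5.07×10⁻²)^2 = 1.59×10⁻³¹
s = 1.80×10⁻¹¹ mol L⁻¹

1.80×10⁻¹¹ M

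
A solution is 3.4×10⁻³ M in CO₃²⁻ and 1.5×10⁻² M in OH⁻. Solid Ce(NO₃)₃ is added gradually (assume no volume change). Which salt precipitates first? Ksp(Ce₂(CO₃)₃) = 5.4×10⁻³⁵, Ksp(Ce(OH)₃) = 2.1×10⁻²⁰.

Ce(OH)₃

Precipitation begins when Q = Ksp.
For Ce₂(CO₃)₃: [Ce³⁺] = (Ksp/[CO₃²⁻]^3)^(1/2) = 3.7×10⁻¹⁴ M
For Ce(OH)₃: [Ce³⁺] = (Ksp/[OH⁻]^3) = 6.2×10⁻¹⁵ M
Ce(OH)₃ requires the lower [Ce³⁺], so it precipitates first.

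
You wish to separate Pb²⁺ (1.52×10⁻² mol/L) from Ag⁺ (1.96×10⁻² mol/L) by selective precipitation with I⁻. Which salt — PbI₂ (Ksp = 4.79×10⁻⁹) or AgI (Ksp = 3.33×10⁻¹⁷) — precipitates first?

The threshold for precipitation is Q = Ksp.
For PbI₂: [I⁻] = (Ksp/[Pb²⁺])^(1/2) = 5.61×10⁻⁴ mol/L
For AgI: [I⁻] = (Ksp/[Ag⁺]) = 1.70×10⁻¹⁵ mol/L
AgI requires the lower [I⁻], so it precipitates first.

AgI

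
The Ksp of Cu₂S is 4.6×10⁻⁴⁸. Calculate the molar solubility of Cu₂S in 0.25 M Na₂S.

2.1×10⁻²⁴ M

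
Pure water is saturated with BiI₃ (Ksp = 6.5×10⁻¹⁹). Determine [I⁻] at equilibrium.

BiI₃(s) ⇌ Bi³⁺(aq) + 3 I⁻(aq)
With molar solubility s: [Bi³⁺] = s, [I⁻] = 3s.
Ksp = [Bi³⁺][I⁻]^3 = s · (3s)^3 = 27s^4 = 6.5×10⁻¹⁹
s = 1.2×10⁻⁵ mol/L
[I⁻] = 3s = 3.7×10⁻⁵ mol/L

3.7×10⁻⁵ M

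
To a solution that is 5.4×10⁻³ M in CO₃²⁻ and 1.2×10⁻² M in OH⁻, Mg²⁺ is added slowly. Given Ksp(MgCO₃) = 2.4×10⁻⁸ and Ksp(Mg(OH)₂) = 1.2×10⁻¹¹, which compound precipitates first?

Mg(OH)₂

Precipitation begins when Q = Ksp.
For MgCO₃: [Mg²⁺] = (Ksp/[CO₃²⁻]) = 4.4×10⁻⁶ M
For Mg(OH)₂: [Mg²⁺] = (Ksp/[OH⁻]^2) = 8.3×10⁻⁸ M
The smaller threshold [Mg²⁺] is reached first, so Mg(OH)₂ precipitates first.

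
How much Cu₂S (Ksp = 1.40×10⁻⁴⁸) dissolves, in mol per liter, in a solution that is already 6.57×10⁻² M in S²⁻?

Cu₂S(s) ⇌ 2 Cu⁺(aq) + S²⁻(aq)
With S²⁻ already at 6.57×10⁻² M and s small, take [S²⁻] ≈ 6.57×10⁻² M and [Cu⁺] = 2s.
Ksp = [Cu⁺]^2[S²⁻] = (2s)^2(6.57×10⁻²)
(2s)^2 = 1.40×10⁻⁴⁸ / (6.57×10⁻²) = 2.13×10⁻⁴⁷
s = 2.31×10⁻²⁴ M

2.31×10⁻²⁴ M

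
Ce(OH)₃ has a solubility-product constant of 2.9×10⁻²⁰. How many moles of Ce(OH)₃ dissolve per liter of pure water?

5.7×10⁻⁶ M

Ce(OH)₃(s) ⇌ Ce³⁺(aq) + 3 OH⁻(aq)
Call the molar solubility s, so that [Ce³⁺] = s and [OH⁻] = 3s.
Ksp = [Ce³⁺][OH⁻]^3 = s · (3s)^3 = 27s^4
27s^4 = 2.9×10⁻²⁰  ⇒  s^4 = 1.1×10⁻²¹
Taking the 4th root, s = 5.7×10⁻⁶ M.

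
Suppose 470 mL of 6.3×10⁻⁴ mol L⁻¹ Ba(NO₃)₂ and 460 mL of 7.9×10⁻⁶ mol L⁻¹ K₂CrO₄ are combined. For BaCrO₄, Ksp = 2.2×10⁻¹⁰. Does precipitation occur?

Yes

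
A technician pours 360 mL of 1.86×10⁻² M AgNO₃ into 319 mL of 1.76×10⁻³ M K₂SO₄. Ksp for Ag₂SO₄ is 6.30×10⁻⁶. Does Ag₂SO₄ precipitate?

Total volume after mixing = 360 + 319 = 679 mL.
[Ag⁺] = (1.86×10⁻²)(360)/679 = 9.86×10⁻³ M
[SO₄²⁻] = (1.76×10⁻³)(319)/679 = 8.27×10⁻⁴ M
Q = [Ag⁺]^2[SO₄²⁻] = 8.04×10⁻⁸
Q = 8.04×10⁻⁸ < Ksp = 6.30×10⁻⁶, so the solution is unsaturated and no precipitate forms.

No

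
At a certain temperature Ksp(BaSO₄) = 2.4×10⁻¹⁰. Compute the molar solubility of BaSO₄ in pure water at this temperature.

BaSO₄(s) ⇌ Ba²⁺(aq) + SO₄²⁻(aq)
If s mol/L of BaSO₄ dissolves, [Ba²⁺] = s and [SO₄²⁻] = s.
Ksp = [Ba²⁺][SO₄²⁻] = s · s = s^2
s^2 = 2.4×10⁻¹⁰
Taking the 2nd root, s = 1.5×10⁻⁵ mol L⁻¹.

1.5×10⁻⁵ M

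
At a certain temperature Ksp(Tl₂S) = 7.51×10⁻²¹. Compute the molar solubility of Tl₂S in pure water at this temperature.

Tl₂S(s) ⇌ 2 Tl⁺(aq) + S²⁻(aq)
For each mole of Tl₂S that dissolves per liter, [Tl⁺] = 2s and [S²⁻] = s; let s denote this solubility.
Ksp = [Tl⁺]^2[S²⁻] = (2s)^2 · s = 4s^3
4s^3 = 7.51×10⁻²¹  ⇒  s^3 = 1.88×10⁻²¹
s = 1.23×10⁻⁷ M

1.23×10⁻⁷ M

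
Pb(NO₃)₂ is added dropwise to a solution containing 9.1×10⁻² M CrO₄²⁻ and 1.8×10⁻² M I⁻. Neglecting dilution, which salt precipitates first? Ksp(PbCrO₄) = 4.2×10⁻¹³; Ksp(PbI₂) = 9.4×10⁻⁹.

PbCrO₄

Precipitation begins when Q = Ksp.
For PbCrO₄: [Pb²⁺] = (Ksp/[CrO₄²⁻]) = 4.6×10⁻¹² M
For PbI₂: [Pb²⁺] = (Ksp/[I⁻]^2) = 2.9×10⁻⁵ M
The smaller threshold [Pb²⁺] is reached first, so PbCrO₄ precipitates first.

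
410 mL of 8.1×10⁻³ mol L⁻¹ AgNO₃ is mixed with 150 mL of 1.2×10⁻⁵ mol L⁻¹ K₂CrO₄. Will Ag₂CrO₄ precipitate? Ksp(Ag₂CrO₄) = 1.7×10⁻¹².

Yes

After mixing, V = 410 mL + 150 mL = 560 mL.
[Ag⁺] = (8.1×10⁻³)(410)/560 = 5.9×10⁻³ mol L⁻¹
[CrO₄²⁻] = (1.2×10⁻⁵)(150)/560 = 3.2×10⁻⁶ mol L⁻¹
Q = [Ag⁺]^2[CrO₄²⁻] = 1.1×10⁻¹⁰
Q = 1.1×10⁻¹⁰ > Ksp = 1.7×10⁻¹², so the solution is supersaturated and Ag₂CrO₄ precipitates.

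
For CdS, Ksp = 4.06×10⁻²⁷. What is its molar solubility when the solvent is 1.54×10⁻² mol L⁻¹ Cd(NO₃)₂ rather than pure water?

2.64×10⁻²⁵ M

CdS(s) ⇌ Cd²⁺(aq) + S²⁻(aq)
Cd²⁺ is already present at 1.54×10⁻² mol L⁻¹. If s mol/L of CdS dissolves, [S²⁻] = s while [Cd²⁺] ≈ 1.54×10⁻² mol L⁻¹.
Ksp = [Cd²⁺][S²⁻] = (1.54×10⁻²)s
s = 4.06×10⁻²⁷ / (1.54×10⁻²) = 2.64×10⁻²⁵
s = 2.64×10⁻²⁵ mol L⁻¹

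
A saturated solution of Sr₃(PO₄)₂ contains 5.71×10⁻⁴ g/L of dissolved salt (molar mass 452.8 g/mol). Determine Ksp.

Ksp = 3.44×10⁻²⁸

Convert to molarity: s = 5.71×10⁻⁴ / 452.8 = 1.2610×10⁻⁶ mol/L
Sr₃(PO₄)₂(s) ⇌ 3 Sr²⁺(aq) + 2 PO₄³⁻(aq)
Call the molar solubility s, so that [Sr²⁺] = 3s and [PO₄³⁻] = 2s.
Ksp = [Sr²⁺]^3[PO₄³⁻]^2 = (3s)^3 · (2s)^2 = 108s^5
Ksp = 108 × (1.2610×10⁻⁶)^5 = 3.44×10⁻²⁸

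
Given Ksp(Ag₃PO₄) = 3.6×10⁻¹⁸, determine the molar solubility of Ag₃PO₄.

1.9×10⁻⁵ M

Ag₃PO₄(s) ⇌ 3 Ag⁺(aq) + PO₄³⁻(aq)
Let s be the molar solubility. Then [Ag⁺] = 3s and [PO₄³⁻] = s.
Ksp = [Ag⁺]^3[PO₄³⁻] = (3s)^3 · s = 27s^4
27s^4 = 3.6×10⁻¹⁸  ⇒  s^4 = 1.3×10⁻¹⁹
s = 1.9×10⁻⁵ mol L⁻¹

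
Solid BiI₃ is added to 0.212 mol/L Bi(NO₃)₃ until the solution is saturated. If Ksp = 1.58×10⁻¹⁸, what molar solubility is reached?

6.51×10⁻⁷ M

BiI₃(s) ⇌ Bi³⁺(aq) + 3 I⁻(aq)
Let s be the solubility of BiI₃ here. The common ion gives [Bi³⁺] ≈ 0.212 mol/L, and [I⁻] = 3s.
Ksp = [Bi³⁺][I⁻]^3 = (0.212)(3s)^3
(3s)^3 = 1.58×10⁻¹⁸ / (0.212) = 7.45×10⁻¹⁸
s = 6.51×10⁻⁷ mol/L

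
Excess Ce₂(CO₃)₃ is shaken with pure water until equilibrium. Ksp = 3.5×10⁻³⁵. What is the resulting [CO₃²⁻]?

Ce₂(CO₃)₃(s) ⇌ 2 Ce³⁺(aq) + 3 CO₃²⁻(aq)
Let s be the molar solubility. Then [Ce³⁺] = 2s and [CO₃²⁻] = 3s.
Ksp = [Ce³⁺]^2[CO₃²⁻]^3 = (2s)^2 · (3s)^3 = 108s^5 = 3.5×10⁻³⁵
s = 5.0×10⁻⁸ mol/L
[CO₃²⁻] = 3s = 1.5×10⁻⁷ mol/L

1.5×10⁻⁷ M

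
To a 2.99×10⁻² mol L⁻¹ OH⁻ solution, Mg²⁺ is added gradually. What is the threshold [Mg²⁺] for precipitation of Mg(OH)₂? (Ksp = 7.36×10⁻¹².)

8.23×10⁻⁹ M

A salt starts to precipitate once the ion product Q reaches its Ksp.
Mg(OH)₂(s) ⇌ Mg²⁺(aq) + 2 OH⁻(aq)
Ksp = [Mg²⁺][OH⁻]^2 = [Mg²⁺](2.99×10⁻²)^2
[Mg²⁺] = 7.36×10⁻¹² / (2.99×10⁻²)^2 = 8.23×10⁻⁹
[Mg²⁺] = 8.23×10⁻⁹ mol L⁻¹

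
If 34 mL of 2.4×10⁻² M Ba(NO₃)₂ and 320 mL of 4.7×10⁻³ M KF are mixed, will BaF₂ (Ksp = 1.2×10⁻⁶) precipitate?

No

After mixing, V = 34 mL + 320 mL = 354 mL.
[Ba²⁺] = (2.4×10⁻²)(34)/354 = 2.3×10⁻³ M
[F⁻] = (4.7×10⁻³)(320)/354 = 4.2×10⁻³ M
Q = [Ba²⁺][F⁻]^2 = 4.2×10⁻⁸
Q = 4.2×10⁻⁸ < Ksp = 1.2×10⁻⁶, so the solution is unsaturated and no precipitate forms.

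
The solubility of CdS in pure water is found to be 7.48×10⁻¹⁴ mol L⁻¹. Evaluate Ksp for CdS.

CdS(s) ⇌ Cd²⁺(aq) + S²⁻(aq)
Let s be the molar solubility. Then [Cd²⁺] = s and [S²⁻] = s.
Ksp = [Cd²⁺][S²⁻] = s · s = s^2
Ksp = (7.48×10⁻¹⁴)^2 = 5.60×10⁻²⁷

Ksp = 5.60×10⁻²⁷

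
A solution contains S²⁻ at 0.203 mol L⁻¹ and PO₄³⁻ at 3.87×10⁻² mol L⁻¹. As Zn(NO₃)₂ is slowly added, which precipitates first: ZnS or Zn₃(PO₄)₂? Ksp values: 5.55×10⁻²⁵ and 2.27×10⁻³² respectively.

ZnS

A salt starts to precipitate once the ion product Q reaches its Ksp.
For ZnS: [Zn²⁺] = (Ksp/[S²⁻]) = 2.73×10⁻²⁴ mol L⁻¹
For Zn₃(PO₄)₂: [Zn²⁺] = (Ksp/[PO₄³⁻]^2)^(1/3) = 2.47×10⁻¹⁰ mol L⁻¹
The smaller threshold [Zn²⁺] is reached first, so ZnS precipitates first.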